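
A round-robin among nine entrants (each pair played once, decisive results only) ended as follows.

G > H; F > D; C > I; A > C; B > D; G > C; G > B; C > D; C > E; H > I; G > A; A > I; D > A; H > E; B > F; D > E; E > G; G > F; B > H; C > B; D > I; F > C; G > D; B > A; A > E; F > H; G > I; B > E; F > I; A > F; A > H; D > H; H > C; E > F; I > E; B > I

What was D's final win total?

4

D's results: beat A, E, H, I; lost to B, C, F, G.
That is 4 wins.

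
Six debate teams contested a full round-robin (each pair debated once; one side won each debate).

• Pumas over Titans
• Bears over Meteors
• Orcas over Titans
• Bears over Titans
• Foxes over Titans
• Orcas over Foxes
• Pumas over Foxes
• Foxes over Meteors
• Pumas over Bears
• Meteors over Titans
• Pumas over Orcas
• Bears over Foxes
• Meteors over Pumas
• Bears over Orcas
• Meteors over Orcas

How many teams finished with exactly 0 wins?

Win totals: Orcas 2, Titans 0, Pumas 4, Foxes 2, Bears 4, Meteors 3.
Exactly 0: Titans — 1 team.

1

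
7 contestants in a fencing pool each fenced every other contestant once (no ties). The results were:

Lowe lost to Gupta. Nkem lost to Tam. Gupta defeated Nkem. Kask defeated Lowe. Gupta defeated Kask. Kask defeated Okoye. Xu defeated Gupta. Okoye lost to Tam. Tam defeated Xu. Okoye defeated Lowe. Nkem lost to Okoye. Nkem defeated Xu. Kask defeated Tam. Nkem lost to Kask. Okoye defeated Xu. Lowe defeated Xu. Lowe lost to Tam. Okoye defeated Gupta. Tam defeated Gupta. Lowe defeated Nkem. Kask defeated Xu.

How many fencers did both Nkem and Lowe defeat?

Nkem beat: Xu.
Lowe beat: Xu, Nkem.
Both beat: Xu — 1.

1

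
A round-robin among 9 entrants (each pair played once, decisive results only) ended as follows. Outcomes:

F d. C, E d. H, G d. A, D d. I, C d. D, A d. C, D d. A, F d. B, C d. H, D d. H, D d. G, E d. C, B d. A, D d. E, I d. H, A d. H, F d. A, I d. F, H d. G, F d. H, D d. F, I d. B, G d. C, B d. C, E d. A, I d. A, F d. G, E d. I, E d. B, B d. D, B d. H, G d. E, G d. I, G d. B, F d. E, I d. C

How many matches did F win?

6

F's results: beat A, B, C, E, G, H; lost to D, I.
That is 6 wins.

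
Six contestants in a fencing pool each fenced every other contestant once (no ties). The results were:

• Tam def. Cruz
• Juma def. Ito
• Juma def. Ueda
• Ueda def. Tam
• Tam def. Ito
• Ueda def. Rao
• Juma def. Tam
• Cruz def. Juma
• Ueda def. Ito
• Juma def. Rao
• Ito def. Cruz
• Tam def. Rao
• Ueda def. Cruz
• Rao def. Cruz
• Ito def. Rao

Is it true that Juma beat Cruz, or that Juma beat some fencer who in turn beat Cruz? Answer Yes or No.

Yes

Juma did not beat Cruz directly.
Juma beat Rao, Ueda, Ito, Tam. Of those, Rao beat Cruz.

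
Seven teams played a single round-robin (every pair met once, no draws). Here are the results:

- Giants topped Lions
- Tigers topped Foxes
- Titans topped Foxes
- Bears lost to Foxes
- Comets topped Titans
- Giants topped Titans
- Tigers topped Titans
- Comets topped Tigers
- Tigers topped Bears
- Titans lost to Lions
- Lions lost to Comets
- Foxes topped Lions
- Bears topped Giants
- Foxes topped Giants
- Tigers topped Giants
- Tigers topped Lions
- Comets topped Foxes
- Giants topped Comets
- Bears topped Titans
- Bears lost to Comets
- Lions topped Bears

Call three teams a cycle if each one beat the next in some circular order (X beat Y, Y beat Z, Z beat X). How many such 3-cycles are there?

7

Win totals: Comets 5, Bears 2, Foxes 3, Tigers 5, Giants 3, Lions 2, Titans 1.
A team with w wins dominates both others in C(w,2) triples; summing gives 10 + 1 + 3 + 10 + 3 + 1 + 0 = 28 transitive triples.
Total triples C(7,3) = 35, so cyclic triples = 35 − 28 = 7.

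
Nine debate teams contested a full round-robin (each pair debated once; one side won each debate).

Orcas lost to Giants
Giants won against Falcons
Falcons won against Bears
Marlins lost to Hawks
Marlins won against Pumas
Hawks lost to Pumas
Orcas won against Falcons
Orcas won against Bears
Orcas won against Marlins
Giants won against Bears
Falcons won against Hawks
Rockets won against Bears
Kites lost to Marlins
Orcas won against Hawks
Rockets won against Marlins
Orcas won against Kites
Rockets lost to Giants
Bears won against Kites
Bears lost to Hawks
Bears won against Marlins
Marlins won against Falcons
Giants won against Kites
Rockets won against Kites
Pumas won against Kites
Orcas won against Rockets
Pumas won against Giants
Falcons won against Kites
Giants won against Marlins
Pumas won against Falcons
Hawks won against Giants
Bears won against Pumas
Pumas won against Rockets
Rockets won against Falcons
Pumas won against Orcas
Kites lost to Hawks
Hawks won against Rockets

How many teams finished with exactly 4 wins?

Win totals: Orcas 6, Hawks 5, Marlins 3, Rockets 4, Falcons 3, Kites 0, Pumas 6, Bears 3, Giants 6.
Exactly 4: Rockets — 1 team.

1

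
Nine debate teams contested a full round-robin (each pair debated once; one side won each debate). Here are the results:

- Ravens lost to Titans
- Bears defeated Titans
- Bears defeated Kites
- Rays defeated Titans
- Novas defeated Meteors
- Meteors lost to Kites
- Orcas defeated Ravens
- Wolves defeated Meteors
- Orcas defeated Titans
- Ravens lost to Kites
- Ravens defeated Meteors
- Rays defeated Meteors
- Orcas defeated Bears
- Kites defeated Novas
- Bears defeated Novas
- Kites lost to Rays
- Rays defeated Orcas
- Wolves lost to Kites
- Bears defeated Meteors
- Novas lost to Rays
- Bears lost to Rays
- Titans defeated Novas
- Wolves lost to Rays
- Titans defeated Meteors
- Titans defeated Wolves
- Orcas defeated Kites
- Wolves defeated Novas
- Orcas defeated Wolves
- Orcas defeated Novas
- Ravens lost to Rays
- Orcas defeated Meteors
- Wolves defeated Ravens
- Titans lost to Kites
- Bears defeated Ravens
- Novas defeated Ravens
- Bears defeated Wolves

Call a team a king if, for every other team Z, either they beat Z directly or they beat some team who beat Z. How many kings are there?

1

Bears cannot reach Orcas, Rays in two steps.
Kites cannot reach Bears, Orcas, Rays in two steps.
Orcas cannot reach Rays in two steps.
Wolves cannot reach Bears, Kites, Orcas, Titans, Rays in two steps.
Titans cannot reach Bears, Kites, Orcas, Rays in two steps.
Meteors cannot reach Bears, Kites, Orcas, Wolves, Titans, Ravens, Rays, Novas in two steps.
Ravens cannot reach Bears, Kites, Orcas, Wolves, Titans, Rays, Novas in two steps.
Rays reaches everyone (king).
Novas cannot reach Bears, Kites, Orcas, Wolves, Titans, Rays in two steps.
Kings: Rays — 1.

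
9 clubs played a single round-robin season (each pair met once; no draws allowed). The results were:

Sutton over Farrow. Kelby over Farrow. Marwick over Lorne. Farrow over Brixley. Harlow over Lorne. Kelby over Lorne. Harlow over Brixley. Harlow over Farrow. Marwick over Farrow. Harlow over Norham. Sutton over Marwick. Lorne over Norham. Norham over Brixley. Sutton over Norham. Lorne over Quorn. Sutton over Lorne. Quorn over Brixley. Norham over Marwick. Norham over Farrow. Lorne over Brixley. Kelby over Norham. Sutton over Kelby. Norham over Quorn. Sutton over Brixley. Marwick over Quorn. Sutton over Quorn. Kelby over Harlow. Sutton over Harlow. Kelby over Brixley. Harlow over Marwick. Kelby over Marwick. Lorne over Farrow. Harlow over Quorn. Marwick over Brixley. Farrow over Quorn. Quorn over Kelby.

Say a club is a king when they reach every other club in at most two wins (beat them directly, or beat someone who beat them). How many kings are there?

Lorne cannot reach Sutton, Harlow in two steps.
Quorn cannot reach Sutton in two steps.
Sutton reaches everyone (king).
Harlow cannot reach Sutton in two steps.
Norham cannot reach Sutton, Harlow in two steps.
Marwick cannot reach Sutton, Harlow in two steps.
Kelby cannot reach Sutton in two steps.
Farrow cannot reach Lorne, Sutton, Harlow, Norham, Marwick in two steps.
Brixley cannot reach Lorne, Quorn, Sutton, Harlow, Norham, Marwick, Kelby, Farrow in two steps.
Kings: Sutton — 1.

1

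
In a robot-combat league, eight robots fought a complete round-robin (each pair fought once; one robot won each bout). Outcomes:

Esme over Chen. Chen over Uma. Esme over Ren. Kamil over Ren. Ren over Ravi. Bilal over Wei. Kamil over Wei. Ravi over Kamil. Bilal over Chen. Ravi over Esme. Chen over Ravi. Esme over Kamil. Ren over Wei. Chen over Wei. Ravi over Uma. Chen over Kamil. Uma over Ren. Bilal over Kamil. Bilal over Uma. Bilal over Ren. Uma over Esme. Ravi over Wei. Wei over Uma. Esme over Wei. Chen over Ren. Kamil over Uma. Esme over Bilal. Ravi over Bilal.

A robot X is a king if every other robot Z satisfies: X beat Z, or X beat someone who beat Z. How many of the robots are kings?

5

Esme reaches everyone (king).
Ravi reaches everyone (king).
Wei cannot reach Ravi, Bilal, Chen, Kamil in two steps.
Uma reaches everyone (king).
Bilal reaches everyone (king).
Chen reaches everyone (king).
Ren cannot reach Chen in two steps.
Kamil cannot reach Bilal, Chen in two steps.
Kings: Esme, Ravi, Uma, Bilal, Chen — 5.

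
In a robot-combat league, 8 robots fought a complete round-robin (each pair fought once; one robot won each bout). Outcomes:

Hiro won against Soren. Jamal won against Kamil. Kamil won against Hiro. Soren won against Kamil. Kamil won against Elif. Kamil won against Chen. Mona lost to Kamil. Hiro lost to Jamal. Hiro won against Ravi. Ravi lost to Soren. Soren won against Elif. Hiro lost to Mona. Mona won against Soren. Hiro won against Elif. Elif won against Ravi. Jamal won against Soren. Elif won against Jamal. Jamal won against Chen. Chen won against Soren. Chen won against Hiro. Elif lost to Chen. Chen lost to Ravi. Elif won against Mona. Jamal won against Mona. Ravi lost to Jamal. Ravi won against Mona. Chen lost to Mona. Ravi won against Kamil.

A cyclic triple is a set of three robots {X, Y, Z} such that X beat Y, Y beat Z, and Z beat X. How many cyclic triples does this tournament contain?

Win totals: Jamal 6, Ravi 3, Mona 3, Elif 3, Hiro 3, Chen 3, Kamil 4, Soren 3.
A robot with w wins dominates both others in C(w,2) triples; summing gives 15 + 3 + 3 + 3 + 3 + 3 + 6 + 3 = 39 transitive triples.
Total triples C(8,3) = 56, so cyclic triples = 56 − 39 = 17.

17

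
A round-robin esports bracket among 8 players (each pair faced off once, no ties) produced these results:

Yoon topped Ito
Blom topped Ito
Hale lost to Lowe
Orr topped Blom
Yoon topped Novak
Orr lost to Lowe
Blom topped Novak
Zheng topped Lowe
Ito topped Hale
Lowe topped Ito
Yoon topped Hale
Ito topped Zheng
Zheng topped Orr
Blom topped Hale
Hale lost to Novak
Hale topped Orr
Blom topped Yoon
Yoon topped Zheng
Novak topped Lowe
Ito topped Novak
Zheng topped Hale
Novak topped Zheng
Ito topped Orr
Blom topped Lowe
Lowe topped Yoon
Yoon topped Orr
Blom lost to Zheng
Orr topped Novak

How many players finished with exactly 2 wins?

Win totals: Novak 3, Orr 2, Blom 5, Yoon 5, Hale 1, Zheng 4, Ito 4, Lowe 4.
Exactly 2: Orr — 1 player.

1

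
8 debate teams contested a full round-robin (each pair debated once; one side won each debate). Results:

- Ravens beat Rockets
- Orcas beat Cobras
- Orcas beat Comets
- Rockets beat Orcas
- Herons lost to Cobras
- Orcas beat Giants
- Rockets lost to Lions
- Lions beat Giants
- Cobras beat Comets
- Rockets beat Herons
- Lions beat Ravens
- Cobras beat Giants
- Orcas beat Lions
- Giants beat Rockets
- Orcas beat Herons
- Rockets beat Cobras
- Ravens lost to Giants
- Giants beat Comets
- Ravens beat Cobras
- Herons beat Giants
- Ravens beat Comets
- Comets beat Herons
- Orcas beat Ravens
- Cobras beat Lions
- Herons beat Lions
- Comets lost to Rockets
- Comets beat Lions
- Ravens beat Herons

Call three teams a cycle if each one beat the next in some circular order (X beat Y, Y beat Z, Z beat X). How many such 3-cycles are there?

15

Win totals: Herons 2, Rockets 4, Orcas 6, Ravens 4, Lions 3, Comets 2, Giants 3, Cobras 4.
A team with w wins dominates both others in C(w,2) triples; summing gives 1 + 6 + 15 + 6 + 3 + 1 + 3 + 6 = 41 transitive triples.
Total triples C(8,3) = 56, so cyclic triples = 56 − 41 = 15.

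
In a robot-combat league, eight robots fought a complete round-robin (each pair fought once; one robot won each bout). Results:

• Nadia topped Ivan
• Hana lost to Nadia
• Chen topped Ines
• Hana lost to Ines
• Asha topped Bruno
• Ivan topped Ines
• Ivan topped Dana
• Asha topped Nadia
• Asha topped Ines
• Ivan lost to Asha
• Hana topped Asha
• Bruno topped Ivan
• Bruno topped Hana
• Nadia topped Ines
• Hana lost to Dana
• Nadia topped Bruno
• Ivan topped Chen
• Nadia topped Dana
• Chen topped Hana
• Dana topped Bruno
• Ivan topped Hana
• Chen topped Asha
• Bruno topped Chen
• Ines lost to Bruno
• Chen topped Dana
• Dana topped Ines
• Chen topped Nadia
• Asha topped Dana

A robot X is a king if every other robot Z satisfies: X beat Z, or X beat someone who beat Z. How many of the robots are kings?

5

Chen reaches everyone (king).
Asha reaches everyone (king).
Hana cannot reach Chen in two steps.
Nadia reaches everyone (king).
Ivan reaches everyone (king).
Ines cannot reach Chen, Nadia, Ivan, Dana, Bruno in two steps.
Dana cannot reach Nadia in two steps.
Bruno reaches everyone (king).
Kings: Chen, Asha, Nadia, Ivan, Bruno — 5.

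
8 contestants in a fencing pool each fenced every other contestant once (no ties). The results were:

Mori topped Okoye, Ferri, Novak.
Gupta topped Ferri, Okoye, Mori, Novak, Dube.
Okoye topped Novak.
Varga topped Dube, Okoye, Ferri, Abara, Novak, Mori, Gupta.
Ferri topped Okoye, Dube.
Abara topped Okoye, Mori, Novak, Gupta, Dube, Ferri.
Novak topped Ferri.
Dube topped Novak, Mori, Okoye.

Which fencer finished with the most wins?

Varga

Win totals: Varga 7, Mori 3, Ferri 2, Novak 1, Gupta 5, Dube 3, Okoye 1, Abara 6.
Varga leads with 7 wins (next highest: 6).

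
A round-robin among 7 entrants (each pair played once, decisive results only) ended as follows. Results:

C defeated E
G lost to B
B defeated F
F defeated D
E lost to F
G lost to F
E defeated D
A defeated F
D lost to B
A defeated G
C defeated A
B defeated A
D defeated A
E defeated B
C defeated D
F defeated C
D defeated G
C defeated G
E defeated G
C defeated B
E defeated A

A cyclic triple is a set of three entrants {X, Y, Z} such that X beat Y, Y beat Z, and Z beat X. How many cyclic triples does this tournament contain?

5

Win totals: A 2, B 4, C 5, D 2, E 4, F 4, G 0.
An entrant with w wins dominates both others in C(w,2) triples; summing gives 1 + 6 + 10 + 1 + 6 + 6 + 0 = 30 transitive triples.
Total triples C(7,3) = 35, so cyclic triples = 35 − 30 = 5.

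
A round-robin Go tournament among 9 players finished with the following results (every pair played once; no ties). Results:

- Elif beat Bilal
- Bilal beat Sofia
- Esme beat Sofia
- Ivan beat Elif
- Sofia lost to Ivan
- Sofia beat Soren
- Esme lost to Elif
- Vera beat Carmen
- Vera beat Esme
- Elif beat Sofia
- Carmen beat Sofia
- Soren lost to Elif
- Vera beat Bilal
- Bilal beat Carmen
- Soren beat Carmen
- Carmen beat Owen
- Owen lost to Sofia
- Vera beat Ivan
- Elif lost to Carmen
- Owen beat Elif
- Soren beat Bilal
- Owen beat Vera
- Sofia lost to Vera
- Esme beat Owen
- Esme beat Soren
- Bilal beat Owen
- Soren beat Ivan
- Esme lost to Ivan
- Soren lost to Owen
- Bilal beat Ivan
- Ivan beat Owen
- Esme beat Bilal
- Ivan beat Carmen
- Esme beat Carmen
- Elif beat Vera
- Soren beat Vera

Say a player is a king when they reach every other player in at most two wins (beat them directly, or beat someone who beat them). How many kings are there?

7

Vera reaches everyone (king).
Elif reaches everyone (king).
Bilal reaches everyone (king).
Esme reaches everyone (king).
Soren reaches everyone (king).
Ivan reaches everyone (king).
Carmen cannot reach Ivan in two steps.
Owen reaches everyone (king).
Sofia cannot reach Esme in two steps.
Kings: Vera, Elif, Bilal, Esme, Soren, Ivan, Owen — 7.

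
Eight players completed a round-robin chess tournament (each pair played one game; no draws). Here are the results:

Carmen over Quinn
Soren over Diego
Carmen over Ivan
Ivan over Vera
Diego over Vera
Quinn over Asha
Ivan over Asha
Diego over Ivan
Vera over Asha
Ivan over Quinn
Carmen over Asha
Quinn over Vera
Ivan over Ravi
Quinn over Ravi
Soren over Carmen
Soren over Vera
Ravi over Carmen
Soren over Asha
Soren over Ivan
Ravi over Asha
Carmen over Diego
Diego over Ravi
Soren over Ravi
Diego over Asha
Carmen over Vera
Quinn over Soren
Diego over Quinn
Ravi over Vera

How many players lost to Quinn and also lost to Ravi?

Quinn beat: Asha, Vera, Ravi, Soren.
Ravi beat: Asha, Vera, Carmen.
Both beat: Asha, Vera — 2.

2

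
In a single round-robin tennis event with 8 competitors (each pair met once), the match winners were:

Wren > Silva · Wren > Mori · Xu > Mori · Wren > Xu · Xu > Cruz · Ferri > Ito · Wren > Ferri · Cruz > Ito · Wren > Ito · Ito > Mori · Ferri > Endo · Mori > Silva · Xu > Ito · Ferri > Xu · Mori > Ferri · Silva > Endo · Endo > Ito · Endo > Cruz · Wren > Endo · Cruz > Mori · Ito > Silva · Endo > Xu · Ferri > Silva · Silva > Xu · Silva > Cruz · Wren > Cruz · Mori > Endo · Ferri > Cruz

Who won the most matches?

Win totals: Endo 3, Silva 3, Wren 7, Ito 2, Cruz 2, Ferri 5, Xu 3, Mori 3.
Wren leads with 7 wins (next highest: 5).

Wren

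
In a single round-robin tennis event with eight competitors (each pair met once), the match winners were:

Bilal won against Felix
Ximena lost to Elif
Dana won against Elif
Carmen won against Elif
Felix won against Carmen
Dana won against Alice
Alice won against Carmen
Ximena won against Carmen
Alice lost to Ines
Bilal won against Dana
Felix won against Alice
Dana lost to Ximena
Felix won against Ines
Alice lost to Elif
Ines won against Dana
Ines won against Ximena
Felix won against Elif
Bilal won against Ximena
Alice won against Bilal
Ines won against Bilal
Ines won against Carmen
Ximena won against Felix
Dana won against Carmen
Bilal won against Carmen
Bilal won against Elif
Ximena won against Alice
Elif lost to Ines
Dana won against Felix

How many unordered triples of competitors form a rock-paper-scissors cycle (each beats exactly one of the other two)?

11

Win totals: Felix 4, Carmen 1, Elif 2, Dana 4, Bilal 5, Ines 6, Ximena 4, Alice 2.
A competitor with w wins dominates both others in C(w,2) triples; summing gives 6 + 0 + 1 + 6 + 10 + 15 + 6 + 1 = 45 transitive triples.
Total triples C(8,3) = 56, so cyclic triples = 56 − 45 = 11.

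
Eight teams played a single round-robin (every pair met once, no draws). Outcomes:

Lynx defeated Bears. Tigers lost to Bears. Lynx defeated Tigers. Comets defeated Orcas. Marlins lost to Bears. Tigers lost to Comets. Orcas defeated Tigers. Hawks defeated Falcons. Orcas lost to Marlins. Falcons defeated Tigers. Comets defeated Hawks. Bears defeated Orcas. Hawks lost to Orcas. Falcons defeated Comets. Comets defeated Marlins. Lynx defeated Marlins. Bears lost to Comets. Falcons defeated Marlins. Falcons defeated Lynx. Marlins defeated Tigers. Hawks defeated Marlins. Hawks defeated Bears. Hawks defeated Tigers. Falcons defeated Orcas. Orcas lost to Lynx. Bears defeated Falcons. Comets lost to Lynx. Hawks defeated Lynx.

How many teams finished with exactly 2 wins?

Win totals: Orcas 2, Bears 4, Hawks 5, Falcons 5, Tigers 0, Comets 5, Marlins 2, Lynx 5.
Exactly 2: Orcas, Marlins — 2 teams.

2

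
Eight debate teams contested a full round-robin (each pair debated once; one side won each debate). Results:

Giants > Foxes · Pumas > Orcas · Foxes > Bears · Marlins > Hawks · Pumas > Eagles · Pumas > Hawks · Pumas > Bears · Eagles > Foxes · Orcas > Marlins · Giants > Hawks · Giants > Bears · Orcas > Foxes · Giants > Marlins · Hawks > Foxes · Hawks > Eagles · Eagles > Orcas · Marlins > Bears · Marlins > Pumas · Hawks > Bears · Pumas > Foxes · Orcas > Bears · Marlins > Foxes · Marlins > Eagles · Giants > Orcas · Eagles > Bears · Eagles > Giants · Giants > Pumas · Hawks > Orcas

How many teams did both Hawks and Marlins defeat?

3

Hawks beat: Orcas, Foxes, Bears, Eagles.
Marlins beat: Foxes, Hawks, Bears, Eagles, Pumas.
Both beat: Foxes, Bears, Eagles — 3.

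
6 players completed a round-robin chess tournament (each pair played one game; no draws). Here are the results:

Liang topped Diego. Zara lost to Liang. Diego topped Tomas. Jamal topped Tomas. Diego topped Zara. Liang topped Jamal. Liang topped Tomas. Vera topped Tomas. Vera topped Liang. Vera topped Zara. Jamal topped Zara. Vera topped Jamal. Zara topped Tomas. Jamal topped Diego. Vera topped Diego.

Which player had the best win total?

Vera

Win totals: Liang 4, Tomas 0, Zara 1, Vera 5, Diego 2, Jamal 3.
Vera leads with 5 wins (next highest: 4).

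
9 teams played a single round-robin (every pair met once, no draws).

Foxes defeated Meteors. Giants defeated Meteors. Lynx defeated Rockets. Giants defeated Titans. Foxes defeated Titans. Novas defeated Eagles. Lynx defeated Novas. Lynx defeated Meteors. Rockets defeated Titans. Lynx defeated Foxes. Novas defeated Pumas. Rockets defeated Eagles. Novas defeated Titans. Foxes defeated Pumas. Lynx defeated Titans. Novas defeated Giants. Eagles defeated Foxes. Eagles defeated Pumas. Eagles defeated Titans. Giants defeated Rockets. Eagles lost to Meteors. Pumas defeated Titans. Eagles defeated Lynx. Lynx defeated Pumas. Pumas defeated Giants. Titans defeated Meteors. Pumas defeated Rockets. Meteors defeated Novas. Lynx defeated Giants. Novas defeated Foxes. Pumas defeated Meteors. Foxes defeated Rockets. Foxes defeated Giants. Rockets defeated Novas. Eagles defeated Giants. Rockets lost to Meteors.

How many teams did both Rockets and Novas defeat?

Rockets beat: Titans, Novas, Eagles.
Novas beat: Titans, Giants, Pumas, Foxes, Eagles.
Both beat: Titans, Eagles — 2.

2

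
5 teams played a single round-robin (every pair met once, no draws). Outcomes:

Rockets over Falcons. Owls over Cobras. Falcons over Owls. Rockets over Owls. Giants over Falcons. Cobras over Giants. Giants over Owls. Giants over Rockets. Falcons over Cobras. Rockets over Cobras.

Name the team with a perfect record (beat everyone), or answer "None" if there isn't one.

Highest win total is Rockets with 3 (out of 4 possible).
Rockets lost to Giants, so no team went undefeated.

None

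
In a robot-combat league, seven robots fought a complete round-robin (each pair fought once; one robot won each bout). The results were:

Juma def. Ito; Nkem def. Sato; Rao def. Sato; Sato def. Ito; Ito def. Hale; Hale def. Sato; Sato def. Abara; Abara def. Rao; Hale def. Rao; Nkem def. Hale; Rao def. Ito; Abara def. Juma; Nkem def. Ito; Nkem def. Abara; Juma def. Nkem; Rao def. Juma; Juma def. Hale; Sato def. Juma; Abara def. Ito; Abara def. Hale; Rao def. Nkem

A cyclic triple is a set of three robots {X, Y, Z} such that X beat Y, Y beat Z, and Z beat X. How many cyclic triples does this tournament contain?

10

Win totals: Rao 4, Sato 3, Nkem 4, Ito 1, Juma 3, Hale 2, Abara 4.
A robot with w wins dominates both others in C(w,2) triples; summing gives 6 + 3 + 6 + 0 + 3 + 1 + 6 = 25 transitive triples.
Total triples C(7,3) = 35, so cyclic triples = 35 − 25 = 10.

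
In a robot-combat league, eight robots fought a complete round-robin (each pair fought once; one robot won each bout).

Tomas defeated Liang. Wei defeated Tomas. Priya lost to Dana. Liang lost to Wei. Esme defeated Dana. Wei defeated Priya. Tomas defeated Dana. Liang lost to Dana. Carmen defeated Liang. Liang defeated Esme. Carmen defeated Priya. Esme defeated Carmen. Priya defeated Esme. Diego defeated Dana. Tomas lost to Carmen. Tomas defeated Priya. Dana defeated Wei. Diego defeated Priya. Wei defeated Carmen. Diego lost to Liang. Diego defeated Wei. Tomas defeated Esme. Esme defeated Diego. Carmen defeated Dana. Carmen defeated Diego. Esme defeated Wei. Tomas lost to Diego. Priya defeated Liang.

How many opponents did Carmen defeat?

5

Carmen's results: beat Liang, Priya, Tomas, Diego, Dana; lost to Esme, Wei.
That is 5 wins.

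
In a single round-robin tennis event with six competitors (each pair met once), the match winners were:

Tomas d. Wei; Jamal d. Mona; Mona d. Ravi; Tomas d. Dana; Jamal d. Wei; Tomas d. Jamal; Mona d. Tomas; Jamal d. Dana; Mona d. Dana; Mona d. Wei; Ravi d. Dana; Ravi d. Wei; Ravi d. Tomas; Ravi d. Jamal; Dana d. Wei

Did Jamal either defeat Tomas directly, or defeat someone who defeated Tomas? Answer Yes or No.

Jamal did not beat Tomas directly.
Jamal beat Mona, Wei, Dana. Of those, Mona beat Tomas.

Yes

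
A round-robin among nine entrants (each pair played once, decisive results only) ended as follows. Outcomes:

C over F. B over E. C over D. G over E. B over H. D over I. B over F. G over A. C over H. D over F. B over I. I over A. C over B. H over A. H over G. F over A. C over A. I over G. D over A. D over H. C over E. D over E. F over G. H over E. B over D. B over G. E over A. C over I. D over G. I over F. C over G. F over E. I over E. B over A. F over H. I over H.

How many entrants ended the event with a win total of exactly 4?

1

Win totals: A 0, B 7, C 8, D 6, E 1, F 4, G 2, H 3, I 5.
Exactly 4: F — 1 entrant.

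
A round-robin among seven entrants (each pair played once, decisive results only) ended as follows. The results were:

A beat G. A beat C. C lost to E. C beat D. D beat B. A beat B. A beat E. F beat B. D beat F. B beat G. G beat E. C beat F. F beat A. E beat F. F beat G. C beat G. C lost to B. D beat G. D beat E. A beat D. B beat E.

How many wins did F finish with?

3

F's results: beat A, B, G; lost to C, D, E.
That is 3 wins.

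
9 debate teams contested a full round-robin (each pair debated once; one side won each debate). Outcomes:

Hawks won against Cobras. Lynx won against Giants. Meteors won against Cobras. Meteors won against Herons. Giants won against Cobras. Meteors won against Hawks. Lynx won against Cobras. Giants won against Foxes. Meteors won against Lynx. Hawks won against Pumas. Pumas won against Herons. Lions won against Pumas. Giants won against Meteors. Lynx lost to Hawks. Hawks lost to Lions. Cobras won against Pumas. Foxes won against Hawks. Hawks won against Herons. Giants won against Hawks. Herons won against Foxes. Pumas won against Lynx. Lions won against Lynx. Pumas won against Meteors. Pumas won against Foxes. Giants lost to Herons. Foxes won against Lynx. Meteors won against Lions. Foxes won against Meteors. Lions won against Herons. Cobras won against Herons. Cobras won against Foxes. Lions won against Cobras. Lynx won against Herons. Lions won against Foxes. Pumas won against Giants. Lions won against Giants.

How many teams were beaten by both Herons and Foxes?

Herons beat: Giants, Foxes.
Foxes beat: Meteors, Hawks, Lynx.
No one was beaten by both.

0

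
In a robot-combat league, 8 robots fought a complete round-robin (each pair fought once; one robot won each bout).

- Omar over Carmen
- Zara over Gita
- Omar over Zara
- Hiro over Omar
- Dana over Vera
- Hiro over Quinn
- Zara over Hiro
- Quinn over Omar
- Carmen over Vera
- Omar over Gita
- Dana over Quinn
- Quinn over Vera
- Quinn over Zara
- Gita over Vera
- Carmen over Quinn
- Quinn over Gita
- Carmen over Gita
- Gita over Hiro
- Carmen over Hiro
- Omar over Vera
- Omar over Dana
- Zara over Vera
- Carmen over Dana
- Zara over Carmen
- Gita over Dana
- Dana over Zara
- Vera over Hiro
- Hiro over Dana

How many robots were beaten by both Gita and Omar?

2

Gita beat: Hiro, Vera, Dana.
Omar beat: Gita, Carmen, Vera, Zara, Dana.
Both beat: Vera, Dana — 2.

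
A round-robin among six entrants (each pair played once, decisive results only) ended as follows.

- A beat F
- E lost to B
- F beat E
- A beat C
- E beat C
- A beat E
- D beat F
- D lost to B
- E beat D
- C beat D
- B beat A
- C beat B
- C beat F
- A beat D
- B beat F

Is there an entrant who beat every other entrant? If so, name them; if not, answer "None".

Highest win total is B with 4 (out of 5 possible).
B lost to C, so no entrant went undefeated.

None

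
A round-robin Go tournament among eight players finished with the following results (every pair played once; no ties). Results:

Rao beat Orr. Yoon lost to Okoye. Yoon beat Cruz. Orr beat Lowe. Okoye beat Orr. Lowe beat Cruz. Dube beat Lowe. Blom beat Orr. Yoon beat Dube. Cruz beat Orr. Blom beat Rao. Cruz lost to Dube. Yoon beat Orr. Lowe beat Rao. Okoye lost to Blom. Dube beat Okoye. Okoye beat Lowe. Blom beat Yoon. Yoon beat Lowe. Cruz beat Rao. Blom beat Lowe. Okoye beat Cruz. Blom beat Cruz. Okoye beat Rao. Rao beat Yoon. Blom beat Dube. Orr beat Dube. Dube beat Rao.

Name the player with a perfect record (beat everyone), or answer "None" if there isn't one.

Blom has 7 wins out of 7 opponents — a perfect record.

Blom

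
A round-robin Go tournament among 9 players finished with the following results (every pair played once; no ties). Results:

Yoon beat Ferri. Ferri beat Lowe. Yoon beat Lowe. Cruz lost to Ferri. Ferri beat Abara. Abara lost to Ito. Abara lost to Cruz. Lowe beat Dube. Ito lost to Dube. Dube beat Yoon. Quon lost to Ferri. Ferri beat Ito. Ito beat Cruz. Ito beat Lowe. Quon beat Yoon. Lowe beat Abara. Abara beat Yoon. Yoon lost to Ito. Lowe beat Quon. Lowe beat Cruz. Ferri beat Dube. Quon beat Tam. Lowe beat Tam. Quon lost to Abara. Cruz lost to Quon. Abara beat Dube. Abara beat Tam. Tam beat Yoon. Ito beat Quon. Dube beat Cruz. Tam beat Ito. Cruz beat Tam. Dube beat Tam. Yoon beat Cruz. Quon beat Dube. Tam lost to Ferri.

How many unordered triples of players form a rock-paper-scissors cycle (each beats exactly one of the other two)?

Win totals: Cruz 2, Quon 4, Abara 4, Ferri 7, Dube 4, Ito 5, Tam 2, Yoon 3, Lowe 5.
A player with w wins dominates both others in C(w,2) triples; summing gives 1 + 6 + 6 + 21 + 6 + 10 + 1 + 3 + 10 = 64 transitive triples.
Total triples C(9,3) = 84, so cyclic triples = 84 − 64 = 20.

20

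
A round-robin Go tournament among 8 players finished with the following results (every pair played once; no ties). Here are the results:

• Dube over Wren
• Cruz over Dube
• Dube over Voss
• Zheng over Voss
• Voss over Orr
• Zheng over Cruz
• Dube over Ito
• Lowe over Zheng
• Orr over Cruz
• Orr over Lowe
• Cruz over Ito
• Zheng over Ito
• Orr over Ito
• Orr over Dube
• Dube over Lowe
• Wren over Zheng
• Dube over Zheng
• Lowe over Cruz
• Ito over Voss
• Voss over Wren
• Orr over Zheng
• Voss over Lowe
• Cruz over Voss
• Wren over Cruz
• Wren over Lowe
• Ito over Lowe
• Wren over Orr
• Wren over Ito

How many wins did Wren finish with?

5

Wren's results: beat Cruz, Ito, Orr, Lowe, Zheng; lost to Dube, Voss.
That is 5 wins.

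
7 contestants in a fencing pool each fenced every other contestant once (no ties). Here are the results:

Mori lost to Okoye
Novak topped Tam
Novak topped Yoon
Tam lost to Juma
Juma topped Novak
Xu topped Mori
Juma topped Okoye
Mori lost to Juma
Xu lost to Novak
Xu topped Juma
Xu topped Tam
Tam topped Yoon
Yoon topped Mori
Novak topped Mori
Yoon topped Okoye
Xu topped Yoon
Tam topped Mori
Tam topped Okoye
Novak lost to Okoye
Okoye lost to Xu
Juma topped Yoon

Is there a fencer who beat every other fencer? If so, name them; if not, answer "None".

None

Highest win total is Xu with 5 (out of 6 possible).
Xu lost to Novak, so no fencer went undefeated.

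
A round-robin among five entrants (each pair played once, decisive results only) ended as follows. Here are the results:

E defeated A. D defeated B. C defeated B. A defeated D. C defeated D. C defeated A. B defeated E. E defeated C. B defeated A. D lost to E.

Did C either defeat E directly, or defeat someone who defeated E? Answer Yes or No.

C did not beat E directly.
C beat A, B, D. Of those, B beat E.

Yes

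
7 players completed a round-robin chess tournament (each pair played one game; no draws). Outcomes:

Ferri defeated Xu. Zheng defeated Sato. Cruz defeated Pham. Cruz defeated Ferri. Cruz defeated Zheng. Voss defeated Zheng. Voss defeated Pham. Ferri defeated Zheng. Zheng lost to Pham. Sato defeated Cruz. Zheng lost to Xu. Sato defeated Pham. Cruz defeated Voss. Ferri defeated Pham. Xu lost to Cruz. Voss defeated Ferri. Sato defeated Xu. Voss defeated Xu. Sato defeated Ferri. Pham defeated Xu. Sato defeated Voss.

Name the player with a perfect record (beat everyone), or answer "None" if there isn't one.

None

Highest win total is Sato with 5 (out of 6 possible).
Sato lost to Zheng, so no player went undefeated.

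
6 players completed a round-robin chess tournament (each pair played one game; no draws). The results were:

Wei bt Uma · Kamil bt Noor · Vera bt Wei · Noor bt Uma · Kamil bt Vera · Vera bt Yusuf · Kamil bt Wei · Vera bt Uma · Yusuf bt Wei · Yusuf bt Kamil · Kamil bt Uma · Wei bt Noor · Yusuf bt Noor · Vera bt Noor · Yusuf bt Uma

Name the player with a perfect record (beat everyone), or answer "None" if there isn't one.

None

Highest win total is Yusuf with 4 (out of 5 possible).
Yusuf lost to Vera, so no player went undefeated.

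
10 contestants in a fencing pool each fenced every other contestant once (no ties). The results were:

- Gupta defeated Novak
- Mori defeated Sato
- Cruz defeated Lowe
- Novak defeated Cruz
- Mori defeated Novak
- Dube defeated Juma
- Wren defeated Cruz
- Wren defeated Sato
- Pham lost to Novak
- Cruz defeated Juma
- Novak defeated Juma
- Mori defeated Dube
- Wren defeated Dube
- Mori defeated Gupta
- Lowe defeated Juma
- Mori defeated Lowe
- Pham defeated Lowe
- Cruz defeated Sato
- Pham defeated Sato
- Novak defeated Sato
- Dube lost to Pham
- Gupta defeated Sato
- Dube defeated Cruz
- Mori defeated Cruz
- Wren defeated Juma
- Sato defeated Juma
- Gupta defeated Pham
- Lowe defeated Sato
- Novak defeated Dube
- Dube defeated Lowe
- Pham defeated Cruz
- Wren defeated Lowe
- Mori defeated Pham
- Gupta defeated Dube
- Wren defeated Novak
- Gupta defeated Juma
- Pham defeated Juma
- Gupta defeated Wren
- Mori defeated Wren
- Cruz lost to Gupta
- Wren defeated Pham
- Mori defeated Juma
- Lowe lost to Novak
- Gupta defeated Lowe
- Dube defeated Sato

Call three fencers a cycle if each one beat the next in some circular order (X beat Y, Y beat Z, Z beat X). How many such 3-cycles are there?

0

Win totals: Sato 1, Wren 7, Gupta 8, Mori 9, Juma 0, Pham 5, Dube 4, Cruz 3, Novak 6, Lowe 2.
A fencer with w wins dominates both others in C(w,2) triples; summing gives 0 + 21 + 28 + 36 + 0 + 10 + 6 + 3 + 15 + 1 = 120 transitive triples.
Total triples C(10,3) = 120, so cyclic triples = 120 − 120 = 0.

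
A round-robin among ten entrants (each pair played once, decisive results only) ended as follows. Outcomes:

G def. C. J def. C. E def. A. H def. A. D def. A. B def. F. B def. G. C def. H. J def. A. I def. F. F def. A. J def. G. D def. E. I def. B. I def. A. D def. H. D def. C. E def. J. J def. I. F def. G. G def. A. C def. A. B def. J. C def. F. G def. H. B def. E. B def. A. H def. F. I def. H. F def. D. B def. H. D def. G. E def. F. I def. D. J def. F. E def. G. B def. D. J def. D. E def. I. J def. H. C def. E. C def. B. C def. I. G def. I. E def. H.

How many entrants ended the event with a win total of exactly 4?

Win totals: A 0, B 7, C 6, D 5, E 6, F 3, G 4, H 2, I 5, J 7.
Exactly 4: G — 1 entrant.

1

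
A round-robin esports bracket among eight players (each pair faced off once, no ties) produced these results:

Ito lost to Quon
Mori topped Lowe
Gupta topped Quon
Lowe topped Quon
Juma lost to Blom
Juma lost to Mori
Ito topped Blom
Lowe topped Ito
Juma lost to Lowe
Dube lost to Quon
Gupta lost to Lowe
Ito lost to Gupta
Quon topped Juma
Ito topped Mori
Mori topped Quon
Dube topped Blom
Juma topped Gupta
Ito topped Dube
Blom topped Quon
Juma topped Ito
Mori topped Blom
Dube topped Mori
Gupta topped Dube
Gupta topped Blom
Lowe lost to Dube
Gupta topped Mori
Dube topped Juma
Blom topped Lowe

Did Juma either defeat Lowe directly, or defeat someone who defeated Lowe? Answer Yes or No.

Juma did not beat Lowe directly.
Juma beat Gupta, Ito, but each of them lost to Lowe. No two-step path.

No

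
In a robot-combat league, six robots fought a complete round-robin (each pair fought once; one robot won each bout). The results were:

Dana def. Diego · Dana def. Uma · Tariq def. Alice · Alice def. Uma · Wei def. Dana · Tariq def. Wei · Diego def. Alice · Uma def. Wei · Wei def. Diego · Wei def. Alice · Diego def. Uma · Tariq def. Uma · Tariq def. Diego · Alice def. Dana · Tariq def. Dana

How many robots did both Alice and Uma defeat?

0

Alice beat: Dana, Uma.
Uma beat: Wei.
No one was beaten by both.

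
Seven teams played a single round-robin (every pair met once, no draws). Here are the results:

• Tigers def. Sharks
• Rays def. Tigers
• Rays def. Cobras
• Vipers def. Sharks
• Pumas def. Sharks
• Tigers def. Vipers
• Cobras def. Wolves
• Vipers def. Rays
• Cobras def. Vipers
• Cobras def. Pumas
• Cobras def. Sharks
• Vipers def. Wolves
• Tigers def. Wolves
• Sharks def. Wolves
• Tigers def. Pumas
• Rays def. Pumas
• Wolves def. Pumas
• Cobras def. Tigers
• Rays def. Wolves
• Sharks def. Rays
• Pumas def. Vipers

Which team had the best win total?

Cobras

Win totals: Cobras 5, Vipers 3, Wolves 1, Pumas 2, Tigers 4, Rays 4, Sharks 2.
Cobras leads with 5 wins (next highest: 4).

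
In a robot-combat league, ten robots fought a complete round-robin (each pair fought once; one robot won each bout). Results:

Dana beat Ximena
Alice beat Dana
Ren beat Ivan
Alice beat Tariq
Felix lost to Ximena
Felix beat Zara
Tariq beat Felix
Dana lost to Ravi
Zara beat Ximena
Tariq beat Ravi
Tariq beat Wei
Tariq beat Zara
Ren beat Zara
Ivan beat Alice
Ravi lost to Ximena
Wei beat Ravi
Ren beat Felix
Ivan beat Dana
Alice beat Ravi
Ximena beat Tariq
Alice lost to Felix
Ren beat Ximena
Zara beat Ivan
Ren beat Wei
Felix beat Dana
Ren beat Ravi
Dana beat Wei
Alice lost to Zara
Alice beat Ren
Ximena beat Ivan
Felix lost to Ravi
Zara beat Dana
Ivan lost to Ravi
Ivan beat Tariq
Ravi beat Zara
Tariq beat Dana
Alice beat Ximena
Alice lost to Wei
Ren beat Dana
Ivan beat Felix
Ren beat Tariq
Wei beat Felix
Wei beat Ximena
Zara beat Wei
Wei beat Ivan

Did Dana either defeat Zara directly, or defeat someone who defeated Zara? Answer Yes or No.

Dana did not beat Zara directly.
Dana beat Wei, Ximena, but each of them lost to Zara. No two-step path.

No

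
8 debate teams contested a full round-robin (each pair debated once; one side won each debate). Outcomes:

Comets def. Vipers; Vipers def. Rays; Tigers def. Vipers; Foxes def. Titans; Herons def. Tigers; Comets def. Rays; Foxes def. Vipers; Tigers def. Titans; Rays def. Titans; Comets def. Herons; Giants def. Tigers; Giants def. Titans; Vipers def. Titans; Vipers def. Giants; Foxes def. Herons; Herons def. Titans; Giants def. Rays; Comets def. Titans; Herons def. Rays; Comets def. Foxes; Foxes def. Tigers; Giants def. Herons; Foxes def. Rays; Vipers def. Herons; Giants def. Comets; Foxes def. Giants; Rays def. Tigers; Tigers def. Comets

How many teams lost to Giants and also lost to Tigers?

Giants beat: Rays, Comets, Tigers, Titans, Herons.
Tigers beat: Comets, Vipers, Titans.
Both beat: Comets, Titans — 2.

2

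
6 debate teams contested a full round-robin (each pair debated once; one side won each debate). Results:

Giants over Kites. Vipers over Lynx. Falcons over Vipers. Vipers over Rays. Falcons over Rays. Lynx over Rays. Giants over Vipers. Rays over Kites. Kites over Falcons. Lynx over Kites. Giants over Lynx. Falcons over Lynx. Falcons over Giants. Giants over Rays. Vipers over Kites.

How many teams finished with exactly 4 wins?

Win totals: Giants 4, Falcons 4, Vipers 3, Rays 1, Kites 1, Lynx 2.
Exactly 4: Giants, Falcons — 2 teams.

2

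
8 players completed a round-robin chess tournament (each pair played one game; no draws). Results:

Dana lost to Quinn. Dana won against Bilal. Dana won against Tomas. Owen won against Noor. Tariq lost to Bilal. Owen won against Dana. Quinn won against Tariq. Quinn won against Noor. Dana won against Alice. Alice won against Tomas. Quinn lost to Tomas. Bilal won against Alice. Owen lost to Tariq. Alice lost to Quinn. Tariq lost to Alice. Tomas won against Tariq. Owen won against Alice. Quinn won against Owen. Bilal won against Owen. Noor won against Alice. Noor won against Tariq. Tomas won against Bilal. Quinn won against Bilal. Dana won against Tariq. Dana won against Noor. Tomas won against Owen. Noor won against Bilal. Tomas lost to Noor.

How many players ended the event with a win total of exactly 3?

Win totals: Quinn 6, Alice 2, Dana 5, Tariq 1, Owen 3, Tomas 4, Noor 4, Bilal 3.
Exactly 3: Owen, Bilal — 2 players.

2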